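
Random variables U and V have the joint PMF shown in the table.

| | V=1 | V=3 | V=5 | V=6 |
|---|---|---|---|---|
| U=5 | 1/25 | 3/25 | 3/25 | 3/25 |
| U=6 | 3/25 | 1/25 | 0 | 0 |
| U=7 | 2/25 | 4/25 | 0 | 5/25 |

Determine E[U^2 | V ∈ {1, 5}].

34

P(V ∈ {1, 5}) = 9/25.
Σ U^2·P over the event = 25·(1/25) + 25·(3/25) + 36·(3/25) + 49·(2/25) = 306/25.
E[U^2 | V ∈ {1, 5}] = (306/25) / (9/25) = 34.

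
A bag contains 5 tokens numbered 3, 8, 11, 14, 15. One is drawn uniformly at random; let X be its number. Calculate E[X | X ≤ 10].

11/2

P(X ≤ 10) = 2/5.
Σ over the event: 3·1/5 + 8·1/5 = 11/5.
E[X | X ≤ 10] = (11/5) / (2/5) = 11/2.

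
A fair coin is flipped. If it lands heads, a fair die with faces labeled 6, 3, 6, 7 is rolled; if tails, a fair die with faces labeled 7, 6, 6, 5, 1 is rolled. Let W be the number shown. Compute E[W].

21/4

E[W | heads] = (6+3+6+7)/4 = 11/2.
E[W | tails] = (7+6+6+5+1)/5 = 5.
By the law of total expectation,
E[W] = (1/2)·(11/2) + (1/2)·(5) = 21/4.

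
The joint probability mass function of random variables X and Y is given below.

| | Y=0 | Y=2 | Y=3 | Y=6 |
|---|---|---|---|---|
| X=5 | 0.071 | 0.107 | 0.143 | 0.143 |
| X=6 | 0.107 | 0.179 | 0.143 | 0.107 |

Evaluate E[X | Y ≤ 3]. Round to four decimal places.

P(Y ≤ 3) = 0.750.
Σ X·P over the event = 5·(0.071) + 5·(0.107) + 5·(0.143) + 6·(0.107) + 6·(0.179) + 6·(0.143) = 4.179.
E[X | Y ≤ 3] = (4.179) / (0.750) = 5.5720.

5.5720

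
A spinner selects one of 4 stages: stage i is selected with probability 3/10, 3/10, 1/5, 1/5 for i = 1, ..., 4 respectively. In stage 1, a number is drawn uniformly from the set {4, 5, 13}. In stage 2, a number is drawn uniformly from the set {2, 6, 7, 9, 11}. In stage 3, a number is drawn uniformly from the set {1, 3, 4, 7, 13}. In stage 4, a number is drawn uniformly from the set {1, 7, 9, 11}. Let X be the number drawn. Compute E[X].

E[X | stage 1] = (4+5+13)/3 = 22/3.
E[X | stage 2] = (2+6+7+9+11)/5 = 7.
E[X | stage 3] = (1+3+4+7+13)/5 = 28/5.
E[X | stage 4] = (1+7+9+11)/4 = 7.
By the law of total expectation,
E[X] = (3/10)·(22/3) + (3/10)·(7) + (1/5)·(28/5) + (1/5)·(7) = 341/50.

341/50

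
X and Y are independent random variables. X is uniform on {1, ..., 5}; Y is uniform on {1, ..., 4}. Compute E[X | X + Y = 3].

P(X + Y = 3) = 1/10.
Summing X·P(x,y) over outcomes with X + Y = 3 gives 3/20.
E[X | X + Y = 3] = (3/20) / (1/10) = 3/2.

3/2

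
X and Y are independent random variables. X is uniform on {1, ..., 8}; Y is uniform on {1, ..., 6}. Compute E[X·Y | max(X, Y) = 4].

64/7

Outcomes with max(X, Y) = 4: (1,4), (2,4), (3,4), (4,1), (4,2), (4,3), (4,4), each with probability 1/48.
E[X·Y | max(X, Y) = 4] = (4 + 8 + 12 + 4 + 8 + 12 + 16) / 7 = 64/7.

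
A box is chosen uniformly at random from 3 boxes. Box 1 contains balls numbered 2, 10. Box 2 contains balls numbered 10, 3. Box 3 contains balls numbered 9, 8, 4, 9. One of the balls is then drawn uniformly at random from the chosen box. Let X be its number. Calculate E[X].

20/3

E[X | box 1] = (2+10)/2 = 6.
E[X | box 2] = (10+3)/2 = 13/2.
E[X | box 3] = (9+8+4+9)/4 = 15/2.
By the law of total expectation,
E[X] = (1/3)·(6) + (1/3)·(13/2) + (1/3)·(15/2) = 20/3.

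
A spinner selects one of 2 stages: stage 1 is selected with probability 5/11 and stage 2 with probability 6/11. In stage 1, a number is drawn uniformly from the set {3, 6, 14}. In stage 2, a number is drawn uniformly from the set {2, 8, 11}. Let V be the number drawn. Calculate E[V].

241/33

E[V | stage 1] = (3+6+14)/3 = 23/3.
E[V | stage 2] = (2+8+11)/3 = 7.
E[V] = (5/11)·(23/3) + (6/11)·(7) = 241/33.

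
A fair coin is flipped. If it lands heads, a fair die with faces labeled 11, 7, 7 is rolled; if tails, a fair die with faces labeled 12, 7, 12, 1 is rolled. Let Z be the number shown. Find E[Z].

E[Z | heads] = (11+7+7)/3 = 25/3.
E[Z | tails] = (12+7+12+1)/4 = 8.
E[Z] = (1/2)·(25/3) + (1/2)·(8) = 49/6.

49/6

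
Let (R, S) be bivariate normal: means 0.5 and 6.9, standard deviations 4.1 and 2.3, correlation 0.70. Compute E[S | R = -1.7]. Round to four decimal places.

E[S | R=x] = μ_S + ρ(σ_S/σ_R)(x − μ_R) for jointly normal variables.
E[S | R=-1.7] = 6.9 + (0.70)·(2.3/4.1)·(-1.7 − (0.5)) = 6.9 + (0.39268)·(-2.2) = 6.0361.

6.0361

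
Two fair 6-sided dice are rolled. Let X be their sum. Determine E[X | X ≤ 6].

14/3

P(X ≤ 6) = 5/12.
Σ over the event: 2·1/36 + 3·1/18 + 4·1/12 + 5·1/9 + 6·5/36 = 35/18.
E[X | X ≤ 6] = (35/18) / (5/12) = 14/3.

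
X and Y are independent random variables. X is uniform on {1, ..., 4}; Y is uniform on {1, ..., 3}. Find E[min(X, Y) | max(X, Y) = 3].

9/5

P(max(X, Y) = 3) = 5/12.
Summing min(X,Y)·P(x,y) over outcomes with max(X, Y) = 3 gives 3/4.
E[min(X, Y) | max(X, Y) = 3] = (3/4) / (5/12) = 9/5.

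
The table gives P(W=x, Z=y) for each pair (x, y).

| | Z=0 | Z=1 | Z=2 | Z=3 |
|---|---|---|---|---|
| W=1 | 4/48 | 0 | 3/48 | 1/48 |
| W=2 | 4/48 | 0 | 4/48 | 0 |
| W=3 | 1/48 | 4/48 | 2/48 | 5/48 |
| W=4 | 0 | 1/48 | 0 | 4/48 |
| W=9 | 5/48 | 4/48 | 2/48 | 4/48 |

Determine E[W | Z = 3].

P(Z = 3) = 7/24.
Σ W·P over the event = 1·(1/48) + 3·(5/48) + 4·(4/48) + 9·(4/48) = 17/12.
E[W | Z = 3] = (17/12) / (7/24) = 34/7.

34/7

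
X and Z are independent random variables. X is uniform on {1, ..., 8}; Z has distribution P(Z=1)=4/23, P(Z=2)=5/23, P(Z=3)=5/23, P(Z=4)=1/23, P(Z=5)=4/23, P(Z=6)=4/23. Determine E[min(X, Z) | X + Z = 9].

61/23

P(X + Z = 9) = 1/8.
Summing min(X,Z)·P(x,y) over outcomes with X + Z = 9 gives 61/184.
E[min(X, Z) | X + Z = 9] = (61/184) / (1/8) = 61/23.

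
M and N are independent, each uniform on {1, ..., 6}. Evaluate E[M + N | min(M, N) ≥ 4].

P(min(M, N) ≥ 4) = 1/4.
Summing (M+N)·P(x,y) over outcomes with min(M, N) ≥ 4 gives 5/2.
E[M + N | min(M, N) ≥ 4] = (5/2) / (1/4) = 10.

10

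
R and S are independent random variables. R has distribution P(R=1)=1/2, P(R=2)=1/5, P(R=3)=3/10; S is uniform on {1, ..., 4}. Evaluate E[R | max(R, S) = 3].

9/4

P(max(R, S) = 3) = 2/5.
Summing R·P(x,y) over outcomes with max(R, S) = 3 gives 9/10.
E[R | max(R, S) = 3] = (9/10) / (2/5) = 9/4.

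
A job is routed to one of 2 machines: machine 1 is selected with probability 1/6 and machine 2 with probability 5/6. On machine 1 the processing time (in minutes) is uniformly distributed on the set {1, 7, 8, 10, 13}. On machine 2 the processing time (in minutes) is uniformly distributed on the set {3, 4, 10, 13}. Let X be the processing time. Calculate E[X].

E[X | machine 1] = (1+7+8+10+13)/5 = 39/5.
E[X | machine 2] = (3+4+10+13)/4 = 15/2.
By the law of total expectation,
E[X] = (1/6)·(39/5) + (5/6)·(15/2) = 151/20.

151/20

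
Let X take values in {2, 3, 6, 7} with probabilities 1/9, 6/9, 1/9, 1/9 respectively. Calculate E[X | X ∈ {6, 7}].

13/2

P(X ∈ {6, 7}) = 2/9.
Σ over the event: 6·1/9 + 7·1/9 = 13/9.
E[X | X ∈ {6, 7}] = (13/9) / (2/9) = 13/2.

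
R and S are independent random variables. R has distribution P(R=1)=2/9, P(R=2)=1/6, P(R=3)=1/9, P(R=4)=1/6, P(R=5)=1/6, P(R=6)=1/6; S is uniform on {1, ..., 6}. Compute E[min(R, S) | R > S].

P(R > S) = 43/108.
Summing min(R,S)·P(x,y) over outcomes with R > S gives 17/18.
E[min(R, S) | R > S] = (17/18) / (43/108) = 102/43.

102/43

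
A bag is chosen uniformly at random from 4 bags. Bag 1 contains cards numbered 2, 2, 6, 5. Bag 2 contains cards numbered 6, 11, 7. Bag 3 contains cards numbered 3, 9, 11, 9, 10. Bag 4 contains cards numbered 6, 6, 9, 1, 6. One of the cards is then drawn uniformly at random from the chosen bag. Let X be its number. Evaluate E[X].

103/16

E[X | bag 1] = (2+2+6+5)/4 = 15/4.
E[X | bag 2] = (6+11+7)/3 = 8.
E[X | bag 3] = (3+9+11+9+10)/5 = 42/5.
E[X | bag 4] = (6+6+9+1+6)/5 = 28/5.
By the law of total expectation,
E[X] = (1/4)·(15/4) + (1/4)·(8) + (1/4)·(42/5) + (1/4)·(28/5) = 103/16.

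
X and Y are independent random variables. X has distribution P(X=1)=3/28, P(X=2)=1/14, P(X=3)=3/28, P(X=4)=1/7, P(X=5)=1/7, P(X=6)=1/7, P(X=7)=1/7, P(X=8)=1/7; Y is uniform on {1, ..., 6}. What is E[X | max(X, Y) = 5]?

33/8

P(max(X, Y) = 5) = 4/21.
Summing X·P(x,y) over outcomes with max(X, Y) = 5 gives 11/14.
E[X | max(X, Y) = 5] = (11/14) / (4/21) = 33/8.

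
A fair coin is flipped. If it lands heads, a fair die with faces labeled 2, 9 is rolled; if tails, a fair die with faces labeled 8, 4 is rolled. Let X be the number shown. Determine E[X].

E[X | heads] = (2+9)/2 = 11/2.
E[X | tails] = (8+4)/2 = 6.
By the law of total expectation,
E[X] = (1/2)·(11/2) + (1/2)·(6) = 23/4.

23/4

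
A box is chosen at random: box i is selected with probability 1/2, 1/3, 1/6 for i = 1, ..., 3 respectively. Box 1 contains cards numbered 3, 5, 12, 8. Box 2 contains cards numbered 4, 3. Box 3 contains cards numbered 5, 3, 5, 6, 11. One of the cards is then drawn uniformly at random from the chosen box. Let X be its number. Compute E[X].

17/3

E[X | box 1] = (3+5+12+8)/4 = 7.
E[X | box 2] = (4+3)/2 = 7/2.
E[X | box 3] = (5+3+5+6+11)/5 = 6.
E[X] = (1/2)·(7) + (1/3)·(7/2) + (1/6)·(6) = 17/3.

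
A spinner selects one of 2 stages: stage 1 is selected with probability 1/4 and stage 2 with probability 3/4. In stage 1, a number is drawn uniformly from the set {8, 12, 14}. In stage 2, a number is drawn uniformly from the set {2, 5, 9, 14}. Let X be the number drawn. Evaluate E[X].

E[X | stage 1] = (8+12+14)/3 = 34/3.
E[X | stage 2] = (2+5+9+14)/4 = 15/2.
By the law of total expectation,
E[X] = (1/4)·(34/3) + (3/4)·(15/2) = 203/24.

203/24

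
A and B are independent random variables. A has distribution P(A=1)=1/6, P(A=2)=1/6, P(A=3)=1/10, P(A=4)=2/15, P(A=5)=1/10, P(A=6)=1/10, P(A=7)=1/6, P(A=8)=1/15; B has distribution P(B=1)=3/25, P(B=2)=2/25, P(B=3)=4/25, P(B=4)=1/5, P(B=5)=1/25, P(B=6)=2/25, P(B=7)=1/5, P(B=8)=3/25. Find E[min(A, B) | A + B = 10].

25/8

P(A + B = 10) = 8/75.
Summing min(A,B)·P(x,y) over outcomes with A + B = 10 gives 1/3.
E[min(A, B) | A + B = 10] = (1/3) / (8/75) = 25/8.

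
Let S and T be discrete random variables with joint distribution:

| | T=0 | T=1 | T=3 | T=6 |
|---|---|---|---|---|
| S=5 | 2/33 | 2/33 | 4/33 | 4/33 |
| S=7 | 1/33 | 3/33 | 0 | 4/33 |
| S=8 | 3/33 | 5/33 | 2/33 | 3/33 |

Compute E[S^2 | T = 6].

P(T = 6) = 1/3.
Σ S^2·P over the event = 25·(4/33) + 49·(4/33) + 64·(3/33) = 488/33.
E[S^2 | T = 6] = (488/33) / (1/3) = 488/11.

488/11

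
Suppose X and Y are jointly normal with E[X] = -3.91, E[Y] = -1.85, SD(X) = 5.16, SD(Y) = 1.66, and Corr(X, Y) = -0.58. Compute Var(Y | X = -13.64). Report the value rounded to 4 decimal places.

Var(Y | X=x) = (1 − ρ²)·σ_Y².
Var(Y | X=-13.64) = (1.66)²·(1 − (-0.58)²) = 2.7556·0.6636 = 1.8286.

1.8286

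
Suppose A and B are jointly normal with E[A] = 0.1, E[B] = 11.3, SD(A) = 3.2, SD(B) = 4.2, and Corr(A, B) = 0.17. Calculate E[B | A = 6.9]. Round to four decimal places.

The regression of B on A has slope ρ·σ_B/σ_A and passes through (μ_A, μ_B).
E[B | A=6.9] = 11.3 + (0.17)·(4.2/3.2)·(6.9 − (0.1)) = 11.3 + (0.223125)·(6.8) = 12.8173.

12.8173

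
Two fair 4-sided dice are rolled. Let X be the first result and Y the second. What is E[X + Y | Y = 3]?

11/2

P(Y = 3) = 1/4.
Summing (X+Y)·P(x,y) over outcomes with Y = 3 gives 11/8.
E[X + Y | Y = 3] = (11/8) / (1/4) = 11/2.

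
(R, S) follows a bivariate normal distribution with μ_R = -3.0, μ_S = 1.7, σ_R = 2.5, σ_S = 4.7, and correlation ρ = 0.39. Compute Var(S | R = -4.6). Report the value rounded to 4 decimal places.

Var(S | R=x) = (1 − ρ²)·σ_S².
Var(S | R=-4.6) = (4.7)²·(1 − (0.39)²) = 22.09·0.8479 = 18.7301.

18.7301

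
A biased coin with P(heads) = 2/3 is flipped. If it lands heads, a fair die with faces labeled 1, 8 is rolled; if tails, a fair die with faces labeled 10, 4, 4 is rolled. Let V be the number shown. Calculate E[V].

5

E[V | heads] = (1+8)/2 = 9/2.
E[V | tails] = (10+4+4)/3 = 6.
By the law of total expectation,
E[V] = (2/3)·(9/2) + (1/3)·(6) = 5.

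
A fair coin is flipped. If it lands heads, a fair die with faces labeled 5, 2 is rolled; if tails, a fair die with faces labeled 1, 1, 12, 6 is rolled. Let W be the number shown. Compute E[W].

E[W | heads] = (5+2)/2 = 7/2.
E[W | tails] = (1+1+12+6)/4 = 5.
By the law of total expectation,
E[W] = (1/2)·(7/2) + (1/2)·(5) = 17/4.

17/4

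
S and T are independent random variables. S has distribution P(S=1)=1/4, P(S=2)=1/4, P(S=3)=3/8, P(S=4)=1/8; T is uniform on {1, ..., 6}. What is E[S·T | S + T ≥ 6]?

P(S + T ≥ 6) = 9/16.
Summing ST·P(x,y) over outcomes with S + T ≥ 6 gives 27/4.
E[S·T | S + T ≥ 6] = (27/4) / (9/16) = 12.

12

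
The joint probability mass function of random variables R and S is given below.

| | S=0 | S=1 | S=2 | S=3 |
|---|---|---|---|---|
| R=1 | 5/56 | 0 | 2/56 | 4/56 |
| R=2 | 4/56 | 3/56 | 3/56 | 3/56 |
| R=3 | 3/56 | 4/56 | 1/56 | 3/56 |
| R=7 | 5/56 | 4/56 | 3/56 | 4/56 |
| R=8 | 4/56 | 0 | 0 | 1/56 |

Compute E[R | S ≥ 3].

11/3

P(S ≥ 3) = 15/56.
Σ R·P over the event = 1·(4/56) + 2·(3/56) + 3·(3/56) + 7·(4/56) + 8·(1/56) = 55/56.
E[R | S ≥ 3] = (55/56) / (15/56) = 11/3.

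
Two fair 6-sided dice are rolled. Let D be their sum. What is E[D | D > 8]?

10

P(D > 8) = 5/18.
Σ over the event: 9·1/9 + 10·1/12 + 11·1/18 + 12·1/36 = 25/9.
E[D | D > 8] = (25/9) / (5/18) = 10.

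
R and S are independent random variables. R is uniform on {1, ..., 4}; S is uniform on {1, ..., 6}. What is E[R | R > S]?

10/3

Outcomes with R > S: (2,1), (3,1), (3,2), (4,1), (4,2), (4,3), each with probability 1/24.
E[R | R > S] = (2 + 3 + 3 + 4 + 4 + 4) / 6 = 10/3.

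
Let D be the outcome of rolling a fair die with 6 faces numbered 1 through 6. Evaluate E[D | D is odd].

Given D is odd, D is equally likely to be any of {1, 3, 5}.
E[D | D is odd] = (1 + 3 + 5) / 3 = 3.

3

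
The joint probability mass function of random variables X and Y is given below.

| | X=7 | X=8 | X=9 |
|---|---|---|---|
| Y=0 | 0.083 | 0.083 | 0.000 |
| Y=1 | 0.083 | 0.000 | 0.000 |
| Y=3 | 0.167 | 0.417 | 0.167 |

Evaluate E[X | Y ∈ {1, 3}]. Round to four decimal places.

P(Y ∈ {1, 3}) = 0.834.
Σ X·P over the event = 7·(0.083) + 7·(0.167) + 8·(0.417) + 9·(0.167) = 6.589.
E[X | Y ∈ {1, 3}] = (6.589) / (0.834) = 7.9005.

7.9005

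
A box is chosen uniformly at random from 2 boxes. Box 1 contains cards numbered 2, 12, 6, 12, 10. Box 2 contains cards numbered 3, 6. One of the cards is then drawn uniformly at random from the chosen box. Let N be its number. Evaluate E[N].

129/20

E[N | box 1] = (2+12+6+12+10)/5 = 42/5.
E[N | box 2] = (3+6)/2 = 9/2.
E[N] = (1/2)·(42/5) + (1/2)·(9/2) = 129/20.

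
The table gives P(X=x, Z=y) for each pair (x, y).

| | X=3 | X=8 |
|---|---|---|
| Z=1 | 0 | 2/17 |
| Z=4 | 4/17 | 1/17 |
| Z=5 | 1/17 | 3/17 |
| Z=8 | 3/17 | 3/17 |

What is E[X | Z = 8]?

P(Z = 8) = 6/17.
Σ X·P over the event = 3·(3/17) + 8·(3/17) = 33/17.
E[X | Z = 8] = (33/17) / (6/17) = 11/2.

11/2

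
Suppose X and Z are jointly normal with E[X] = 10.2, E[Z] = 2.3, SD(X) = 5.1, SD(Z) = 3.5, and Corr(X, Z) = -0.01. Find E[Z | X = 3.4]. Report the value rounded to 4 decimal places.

The regression of Z on X has slope ρ·σ_Z/σ_X and passes through (μ_X, μ_Z).
E[Z | X=3.4] = 2.3 + (-0.01)·(3.5/5.1)·(3.4 − (10.2)) = 2.3 + (-0.0068627)·(-6.8) = 2.3467.

2.3467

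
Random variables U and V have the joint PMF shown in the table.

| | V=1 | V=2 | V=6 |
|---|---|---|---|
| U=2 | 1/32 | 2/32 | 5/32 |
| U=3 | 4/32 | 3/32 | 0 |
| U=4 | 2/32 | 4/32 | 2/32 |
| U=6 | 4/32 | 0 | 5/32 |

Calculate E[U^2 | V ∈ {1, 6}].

P(V ∈ {1, 6}) = 23/32.
Σ U^2·P over the event = 4·(1/32) + 4·(5/32) + 9·(4/32) + 16·(2/32) + 16·(2/32) + 36·(4/32) + 36·(5/32) = 14.
E[U^2 | V ∈ {1, 6}] = (14) / (23/32) = 448/23.

448/23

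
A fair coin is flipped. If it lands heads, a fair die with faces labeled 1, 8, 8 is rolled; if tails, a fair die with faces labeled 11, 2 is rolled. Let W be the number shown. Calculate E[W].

73/12

E[W | heads] = (1+8+8)/3 = 17/3.
E[W | tails] = (11+2)/2 = 13/2.
E[W] = (1/2)·(17/3) + (1/2)·(13/2) = 73/12.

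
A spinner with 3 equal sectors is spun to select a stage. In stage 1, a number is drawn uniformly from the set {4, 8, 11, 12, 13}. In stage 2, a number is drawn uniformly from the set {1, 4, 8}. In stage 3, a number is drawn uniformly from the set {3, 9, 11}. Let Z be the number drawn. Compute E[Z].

E[Z | stage 1] = (4+8+11+12+13)/5 = 48/5.
E[Z | stage 2] = (1+4+8)/3 = 13/3.
E[Z | stage 3] = (3+9+11)/3 = 23/3.
By the law of total expectation,
E[Z] = (1/3)·(48/5) + (1/3)·(13/3) + (1/3)·(23/3) = 36/5.

36/5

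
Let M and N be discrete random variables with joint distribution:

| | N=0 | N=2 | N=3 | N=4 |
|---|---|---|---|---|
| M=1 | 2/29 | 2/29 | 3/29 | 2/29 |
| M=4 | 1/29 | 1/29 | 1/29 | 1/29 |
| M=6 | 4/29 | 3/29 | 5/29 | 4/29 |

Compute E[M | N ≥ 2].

P(N ≥ 2) = 22/29.
Summing M·P(M=x,N=y) over the conditioning event gives 91/29.
E[M | N ≥ 2] = (91/29) / (22/29) = 91/22.

91/22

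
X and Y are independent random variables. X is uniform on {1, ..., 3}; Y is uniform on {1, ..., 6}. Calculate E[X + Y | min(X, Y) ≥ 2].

13/2

Outcomes with min(X, Y) ≥ 2: (2,2), (2,3), (2,4), (2,5), (2,6), (3,2), (3,3), (3,4), (3,5), (3,6), each with probability 1/18.
E[X + Y | min(X, Y) ≥ 2] = (4 + 5 + 6 + 7 + 8 + 5 + 6 + 7 + 8 + 9) / 10 = 13/2.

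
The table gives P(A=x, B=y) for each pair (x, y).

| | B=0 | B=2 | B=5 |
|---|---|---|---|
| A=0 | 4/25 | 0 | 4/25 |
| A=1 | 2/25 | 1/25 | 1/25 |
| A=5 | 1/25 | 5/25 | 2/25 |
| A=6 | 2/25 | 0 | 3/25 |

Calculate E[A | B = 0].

P(B = 0) = 9/25.
Summing A·P(A=x,B=y) over the conditioning event gives 19/25.
E[A | B = 0] = (19/25) / (9/25) = 19/9.

19/9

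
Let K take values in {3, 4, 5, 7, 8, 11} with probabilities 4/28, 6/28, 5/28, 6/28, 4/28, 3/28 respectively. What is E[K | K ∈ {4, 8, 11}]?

P(K ∈ {4, 8, 11}) = 13/28.
Σ over the event: 4·3/14 + 8·1/7 + 11·3/28 = 89/28.
E[K | K ∈ {4, 8, 11}] = (89/28) / (13/28) = 89/13.

89/13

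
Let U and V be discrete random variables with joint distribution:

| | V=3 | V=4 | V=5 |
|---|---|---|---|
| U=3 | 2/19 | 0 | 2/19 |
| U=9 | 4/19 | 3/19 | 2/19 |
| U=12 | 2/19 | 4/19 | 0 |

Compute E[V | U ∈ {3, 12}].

19/5

P(U ∈ {3, 12}) = 10/19.
Σ V·P over the event = 3·(2/19) + 5·(2/19) + 3·(2/19) + 4·(4/19) = 2.
E[V | U ∈ {3, 12}] = (2) / (10/19) = 19/5.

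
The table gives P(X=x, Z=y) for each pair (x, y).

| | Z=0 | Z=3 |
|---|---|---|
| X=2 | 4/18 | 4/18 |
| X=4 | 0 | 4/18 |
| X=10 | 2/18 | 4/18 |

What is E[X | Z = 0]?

P(Z = 0) = 1/3.
Σ X·P over the event = 2·(4/18) + 10·(2/18) = 14/9.
E[X | Z = 0] = (14/9) / (1/3) = 14/3.

14/3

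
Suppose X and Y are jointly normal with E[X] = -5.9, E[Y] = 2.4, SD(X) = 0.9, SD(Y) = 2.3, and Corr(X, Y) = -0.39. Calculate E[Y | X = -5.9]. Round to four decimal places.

For a bivariate normal, E[Y | X=x] = μ_Y + ρ·(σ_Y/σ_X)·(x − μ_X).
E[Y | X=-5.9] = 2.4 + (-0.39)·(2.3/0.9)·(-5.9 − (-5.9)) = 2.4 + (-0.99667)·(0) = 2.4000.

2.4000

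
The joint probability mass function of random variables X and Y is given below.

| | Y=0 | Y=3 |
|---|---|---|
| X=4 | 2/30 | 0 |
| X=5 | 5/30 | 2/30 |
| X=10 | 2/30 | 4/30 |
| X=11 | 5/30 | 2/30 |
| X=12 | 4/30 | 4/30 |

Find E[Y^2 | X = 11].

18/7

P(X = 11) = 7/30.
Σ Y^2·P over the event = 0·(5/30) + 9·(2/30) = 3/5.
E[Y^2 | X = 11] = (3/5) / (7/30) = 18/7.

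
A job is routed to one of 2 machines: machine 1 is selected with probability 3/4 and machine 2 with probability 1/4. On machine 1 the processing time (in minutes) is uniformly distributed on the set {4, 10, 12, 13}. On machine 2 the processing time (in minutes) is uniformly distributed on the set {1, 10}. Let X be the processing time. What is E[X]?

E[X | machine 1] = (4+10+12+13)/4 = 39/4.
E[X | machine 2] = (1+10)/2 = 11/2.
E[X] = (3/4)·(39/4) + (1/4)·(11/2) = 139/16.

139/16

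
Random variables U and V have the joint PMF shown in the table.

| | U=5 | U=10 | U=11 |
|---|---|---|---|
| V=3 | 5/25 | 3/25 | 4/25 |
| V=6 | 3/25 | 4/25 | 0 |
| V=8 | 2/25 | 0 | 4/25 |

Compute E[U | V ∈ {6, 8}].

109/13

P(V ∈ {6, 8}) = 13/25.
Σ U·P over the event = 5·(3/25) + 5·(2/25) + 10·(4/25) + 11·(4/25) = 109/25.
E[U | V ∈ {6, 8}] = (109/25) / (13/25) = 109/13.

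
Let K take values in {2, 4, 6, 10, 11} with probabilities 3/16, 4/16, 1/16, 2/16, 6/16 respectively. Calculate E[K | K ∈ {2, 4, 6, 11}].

P(K ∈ {2, 4, 6, 11}) = 7/8.
Σ over the event: 2·3/16 + 4·1/4 + 6·1/16 + 11·3/8 = 47/8.
E[K | K ∈ {2, 4, 6, 11}] = (47/8) / (7/8) = 47/7.

47/7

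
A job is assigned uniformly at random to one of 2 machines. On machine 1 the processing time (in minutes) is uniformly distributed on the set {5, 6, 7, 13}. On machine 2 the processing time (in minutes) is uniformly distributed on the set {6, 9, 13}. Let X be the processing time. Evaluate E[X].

E[X | machine 1] = (5+6+7+13)/4 = 31/4.
E[X | machine 2] = (6+9+13)/3 = 28/3.
E[X] = (1/2)·(31/4) + (1/2)·(28/3) = 205/24.

205/24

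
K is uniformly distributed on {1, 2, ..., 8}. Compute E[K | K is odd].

Given K is odd, K is equally likely to be any of {1, 3, 5, 7}.
E[K | K is odd] = (1 + 3 + 5 + 7) / 4 = 4.

4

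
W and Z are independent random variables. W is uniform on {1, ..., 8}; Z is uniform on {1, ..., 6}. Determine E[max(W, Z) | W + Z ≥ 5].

17/3

P(W + Z ≥ 5) = 7/8.
Summing max(W,Z)·P(x,y) over outcomes with W + Z ≥ 5 gives 119/24.
E[max(W, Z) | W + Z ≥ 5] = (119/24) / (7/8) = 17/3.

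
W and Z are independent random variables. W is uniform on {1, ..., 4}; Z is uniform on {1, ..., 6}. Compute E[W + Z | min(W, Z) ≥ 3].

Outcomes with min(W, Z) ≥ 3: (3,3), (3,4), (3,5), (3,6), (4,3), (4,4), (4,5), (4,6), each with probability 1/24.
E[W + Z | min(W, Z) ≥ 3] = (6 + 7 + 8 + 9 + 7 + 8 + 9 + 10) / 8 = 8.

8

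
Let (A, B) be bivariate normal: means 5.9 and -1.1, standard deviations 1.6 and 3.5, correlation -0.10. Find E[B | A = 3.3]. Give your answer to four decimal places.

The regression of B on A has slope ρ·σ_B/σ_A and passes through (μ_A, μ_B).
E[B | A=3.3] = -1.1 + (-0.10)·(3.5/1.6)·(3.3 − (5.9)) = -1.1 + (-0.21875)·(-2.6) = -0.5313.

-0.5313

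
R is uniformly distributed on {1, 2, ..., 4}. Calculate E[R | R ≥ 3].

7/2

Given R ≥ 3, R is equally likely to be any of {3, 4}.
E[R | R ≥ 3] = (3 + 4) / 2 = 7/2.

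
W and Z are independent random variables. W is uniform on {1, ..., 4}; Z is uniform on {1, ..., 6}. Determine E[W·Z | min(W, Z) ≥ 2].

P(min(W, Z) ≥ 2) = 5/8.
Summing WZ·P(x,y) over outcomes with min(W, Z) ≥ 2 gives 15/2.
E[W·Z | min(W, Z) ≥ 2] = (15/2) / (5/8) = 12.

12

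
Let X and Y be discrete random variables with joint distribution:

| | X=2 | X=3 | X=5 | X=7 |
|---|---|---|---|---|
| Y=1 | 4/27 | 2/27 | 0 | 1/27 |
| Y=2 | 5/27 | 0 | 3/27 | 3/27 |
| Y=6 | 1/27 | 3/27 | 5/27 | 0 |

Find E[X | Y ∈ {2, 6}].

P(Y ∈ {2, 6}) = 20/27.
Σ X·P over the event = 2·(5/27) + 2·(1/27) + 3·(3/27) + 5·(3/27) + 5·(5/27) + 7·(3/27) = 82/27.
E[X | Y ∈ {2, 6}] = (82/27) / (20/27) = 41/10.

41/10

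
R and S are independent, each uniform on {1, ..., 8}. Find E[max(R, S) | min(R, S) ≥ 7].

P(min(R, S) ≥ 7) = 1/16.
Summing max(R,S)·P(x,y) over outcomes with min(R, S) ≥ 7 gives 31/64.
E[max(R, S) | min(R, S) ≥ 7] = (31/64) / (1/16) = 31/4.

31/4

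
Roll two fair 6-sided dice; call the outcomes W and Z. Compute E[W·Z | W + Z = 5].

5

Outcomes with W + Z = 5: (1,4), (2,3), (3,2), (4,1), each with probability 1/36.
E[W·Z | W + Z = 5] = (4 + 6 + 6 + 4) / 4 = 5.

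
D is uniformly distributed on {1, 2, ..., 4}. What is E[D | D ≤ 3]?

Given D ≤ 3, D is equally likely to be any of {1, 2, 3}.
E[D | D ≤ 3] = (1 + 2 + 3) / 3 = 2.

2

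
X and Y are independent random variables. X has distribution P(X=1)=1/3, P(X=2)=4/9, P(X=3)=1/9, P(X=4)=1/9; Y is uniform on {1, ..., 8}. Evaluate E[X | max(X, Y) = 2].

P(max(X, Y) = 2) = 11/72.
Summing X·P(x,y) over outcomes with max(X, Y) = 2 gives 19/72.
E[X | max(X, Y) = 2] = (19/72) / (11/72) = 19/11.

19/11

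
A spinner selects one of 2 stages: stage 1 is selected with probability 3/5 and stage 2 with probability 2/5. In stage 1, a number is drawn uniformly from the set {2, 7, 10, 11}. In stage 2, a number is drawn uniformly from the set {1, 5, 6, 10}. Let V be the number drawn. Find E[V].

67/10

E[V | stage 1] = (2+7+10+11)/4 = 15/2.
E[V | stage 2] = (1+5+6+10)/4 = 11/2.
E[V] = (3/5)·(15/2) + (2/5)·(11/2) = 67/10.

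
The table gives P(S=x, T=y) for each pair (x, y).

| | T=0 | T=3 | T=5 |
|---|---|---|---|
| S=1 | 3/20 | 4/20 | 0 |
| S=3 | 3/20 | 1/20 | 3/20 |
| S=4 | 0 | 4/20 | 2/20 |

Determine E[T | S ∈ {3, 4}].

P(S ∈ {3, 4}) = 13/20.
Σ T·P over the event = 0·(3/20) + 3·(1/20) + 5·(3/20) + 3·(4/20) + 5·(2/20) = 2.
E[T | S ∈ {3, 4}] = (2) / (13/20) = 40/13.

40/13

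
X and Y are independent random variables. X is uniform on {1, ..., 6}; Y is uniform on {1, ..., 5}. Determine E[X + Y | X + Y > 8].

P(X + Y > 8) = 1/5.
Summing (X+Y)·P(x,y) over outcomes with X + Y > 8 gives 29/15.
E[X + Y | X + Y > 8] = (29/15) / (1/5) = 29/3.

29/3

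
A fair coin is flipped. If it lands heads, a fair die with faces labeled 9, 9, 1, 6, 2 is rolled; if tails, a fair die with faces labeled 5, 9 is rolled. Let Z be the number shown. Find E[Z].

31/5

E[Z | heads] = (9+9+1+6+2)/5 = 27/5.
E[Z | tails] = (5+9)/2 = 7.
By the law of total expectation,
E[Z] = (1/2)·(27/5) + (1/2)·(7) = 31/5.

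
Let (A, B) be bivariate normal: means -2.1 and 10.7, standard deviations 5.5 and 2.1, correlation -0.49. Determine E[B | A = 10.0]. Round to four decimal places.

The regression of B on A has slope ρ·σ_B/σ_A and passes through (μ_A, μ_B).
E[B | A=10.0] = 10.7 + (-0.49)·(2.1/5.5)·(10.0 − (-2.1)) = 10.7 + (-0.18709)·(12.1) = 8.4362.

8.4362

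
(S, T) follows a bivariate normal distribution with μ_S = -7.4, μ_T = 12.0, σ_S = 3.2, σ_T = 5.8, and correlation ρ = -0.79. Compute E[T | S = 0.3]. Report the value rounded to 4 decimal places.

0.9746

For a bivariate normal, E[T | S=x] = μ_T + ρ·(σ_T/σ_S)·(x − μ_S).
E[T | S=0.3] = 12.0 + (-0.79)·(5.8/3.2)·(0.3 − (-7.4)) = 12.0 + (-1.431875)·(7.7) = 0.9746.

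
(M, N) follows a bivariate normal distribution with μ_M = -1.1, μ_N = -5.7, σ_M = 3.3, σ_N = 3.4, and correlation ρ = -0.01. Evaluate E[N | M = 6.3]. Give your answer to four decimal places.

For a bivariate normal, E[N | M=x] = μ_N + ρ·(σ_N/σ_M)·(x − μ_M).
E[N | M=6.3] = -5.7 + (-0.01)·(3.4/3.3)·(6.3 − (-1.1)) = -5.7 + (-0.010303)·(7.4) = -5.7762.

-5.7762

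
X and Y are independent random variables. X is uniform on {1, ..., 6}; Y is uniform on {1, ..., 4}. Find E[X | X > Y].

P(X > Y) = 7/12.
Summing X·P(x,y) over outcomes with X > Y gives 8/3.
E[X | X > Y] = (8/3) / (7/12) = 32/7.

32/7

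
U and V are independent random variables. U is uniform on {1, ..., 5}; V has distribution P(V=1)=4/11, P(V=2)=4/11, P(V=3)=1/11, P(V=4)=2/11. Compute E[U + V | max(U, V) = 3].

51/11

P(max(U, V) = 3) = 1/5.
Summing (U+V)·P(x,y) over outcomes with max(U, V) = 3 gives 51/55.
E[U + V | max(U, V) = 3] = (51/55) / (1/5) = 51/11.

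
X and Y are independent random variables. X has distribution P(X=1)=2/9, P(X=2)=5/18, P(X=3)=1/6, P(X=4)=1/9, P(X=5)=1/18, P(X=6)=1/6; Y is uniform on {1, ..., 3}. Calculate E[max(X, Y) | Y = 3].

67/18

P(Y = 3) = 1/3.
Summing max(X,Y)·P(x,y) over outcomes with Y = 3 gives 67/54.
E[max(X, Y) | Y = 3] = (67/54) / (1/3) = 67/18.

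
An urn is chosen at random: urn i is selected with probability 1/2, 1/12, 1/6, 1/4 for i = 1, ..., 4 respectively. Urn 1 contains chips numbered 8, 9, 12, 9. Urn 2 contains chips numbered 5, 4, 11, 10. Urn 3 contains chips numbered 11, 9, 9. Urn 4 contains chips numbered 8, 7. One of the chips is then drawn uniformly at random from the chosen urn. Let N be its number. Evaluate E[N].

E[N | urn 1] = (8+9+12+9)/4 = 19/2.
E[N | urn 2] = (5+4+11+10)/4 = 15/2.
E[N | urn 3] = (11+9+9)/3 = 29/3.
E[N | urn 4] = (8+7)/2 = 15/2.
E[N] = (1/2)·(19/2) + (1/12)·(15/2) + (1/6)·(29/3) + (1/4)·(15/2) = 319/36.

319/36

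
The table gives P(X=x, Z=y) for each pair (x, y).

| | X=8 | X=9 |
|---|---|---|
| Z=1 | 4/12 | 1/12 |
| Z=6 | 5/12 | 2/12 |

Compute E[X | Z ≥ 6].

P(Z ≥ 6) = 7/12.
Σ X·P over the event = 8·(5/12) + 9·(2/12) = 29/6.
E[X | Z ≥ 6] = (29/6) / (7/12) = 58/7.

58/7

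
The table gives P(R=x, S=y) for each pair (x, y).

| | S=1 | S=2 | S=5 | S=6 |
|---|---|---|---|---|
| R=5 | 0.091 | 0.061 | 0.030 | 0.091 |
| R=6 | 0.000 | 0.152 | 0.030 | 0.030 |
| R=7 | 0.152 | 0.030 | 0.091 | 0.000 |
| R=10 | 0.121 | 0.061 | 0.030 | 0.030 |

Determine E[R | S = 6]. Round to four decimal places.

P(S = 6) = 0.151.
Summing R·P(R=x,S=y) over the conditioning event gives 0.935.
E[R | S = 6] = (0.935) / (0.151) = 6.1921.

6.1921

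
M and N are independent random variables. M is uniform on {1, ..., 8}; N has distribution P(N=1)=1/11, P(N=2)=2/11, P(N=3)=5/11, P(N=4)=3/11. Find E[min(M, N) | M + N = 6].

P(M + N = 6) = 1/8.
Summing min(M,N)·P(x,y) over outcomes with M + N = 6 gives 13/44.
E[min(M, N) | M + N = 6] = (13/44) / (1/8) = 26/11.

26/11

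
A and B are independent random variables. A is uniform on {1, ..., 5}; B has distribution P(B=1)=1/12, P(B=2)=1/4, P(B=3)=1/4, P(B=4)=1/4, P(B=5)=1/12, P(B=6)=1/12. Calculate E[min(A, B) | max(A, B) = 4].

46/19

P(max(A, B) = 4) = 19/60.
Summing min(A,B)·P(x,y) over outcomes with max(A, B) = 4 gives 23/30.
E[min(A, B) | max(A, B) = 4] = (23/30) / (19/60) = 46/19.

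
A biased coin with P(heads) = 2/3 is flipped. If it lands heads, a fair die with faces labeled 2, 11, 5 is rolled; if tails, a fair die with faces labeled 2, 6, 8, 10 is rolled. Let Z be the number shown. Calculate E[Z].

E[Z | heads] = (2+11+5)/3 = 6.
E[Z | tails] = (2+6+8+10)/4 = 13/2.
E[Z] = (2/3)·(6) + (1/3)·(13/2) = 37/6.

37/6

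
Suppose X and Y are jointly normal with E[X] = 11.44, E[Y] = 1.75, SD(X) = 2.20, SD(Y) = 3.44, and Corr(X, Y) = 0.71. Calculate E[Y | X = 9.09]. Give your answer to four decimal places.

For a bivariate normal, E[Y | X=x] = μ_Y + ρ·(σ_Y/σ_X)·(x − μ_X).
E[Y | X=9.09] = 1.75 + (0.71)·(3.44/2.20)·(9.09 − (11.44)) = 1.75 + (1.11018)·(-2.35) = -0.8589.

-0.8589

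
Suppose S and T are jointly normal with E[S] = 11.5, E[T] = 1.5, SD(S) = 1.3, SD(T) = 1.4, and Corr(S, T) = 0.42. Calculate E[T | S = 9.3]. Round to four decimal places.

E[T | S=x] = μ_T + ρ(σ_T/σ_S)(x − μ_S) for jointly normal variables.
E[T | S=9.3] = 1.5 + (0.42)·(1.4/1.3)·(9.3 − (11.5)) = 1.5 + (0.45231)·(-2.2) = 0.5049.

0.5049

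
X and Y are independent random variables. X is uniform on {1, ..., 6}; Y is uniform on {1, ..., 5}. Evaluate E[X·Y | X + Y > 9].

Outcomes with X + Y > 9: (5,5), (6,4), (6,5), each with probability 1/30.
E[X·Y | X + Y > 9] = (25 + 24 + 30) / 3 = 79/3.

79/3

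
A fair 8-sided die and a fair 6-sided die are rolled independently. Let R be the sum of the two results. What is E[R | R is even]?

8

P(R is even) = 1/2.
Σ over the event: 2·1/48 + 4·1/16 + 6·5/48 + 8·1/8 + 10·5/48 + 12·1/16 + 14·1/48 = 4.
E[R | R is even] = (4) / (1/2) = 8.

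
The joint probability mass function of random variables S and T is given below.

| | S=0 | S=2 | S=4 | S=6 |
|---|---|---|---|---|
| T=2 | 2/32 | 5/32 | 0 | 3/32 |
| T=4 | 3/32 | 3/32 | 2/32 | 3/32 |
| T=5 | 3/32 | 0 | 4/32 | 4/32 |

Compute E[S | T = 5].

40/11

P(T = 5) = 11/32.
Σ S·P over the event = 0·(3/32) + 4·(4/32) + 6·(4/32) = 5/4.
E[S | T = 5] = (5/4) / (11/32) = 40/11.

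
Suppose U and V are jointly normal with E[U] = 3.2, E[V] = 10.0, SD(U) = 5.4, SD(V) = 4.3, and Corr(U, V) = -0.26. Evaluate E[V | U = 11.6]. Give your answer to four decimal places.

The regression of V on U has slope ρ·σ_V/σ_U and passes through (μ_U, μ_V).
E[V | U=11.6] = 10.0 + (-0.26)·(4.3/5.4)·(11.6 − (3.2)) = 10.0 + (-0.20704)·(8.4) = 8.2609.

8.2609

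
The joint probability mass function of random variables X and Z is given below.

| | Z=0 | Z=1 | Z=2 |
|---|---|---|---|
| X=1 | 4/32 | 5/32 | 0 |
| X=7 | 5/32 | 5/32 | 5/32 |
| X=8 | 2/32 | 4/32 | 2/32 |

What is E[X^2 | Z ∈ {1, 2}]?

293/7

P(Z ∈ {1, 2}) = 21/32.
Summing X^2·P(X=x,Z=y) over the conditioning event gives 879/32.
E[X^2 | Z ∈ {1, 2}] = (879/32) / (21/32) = 293/7.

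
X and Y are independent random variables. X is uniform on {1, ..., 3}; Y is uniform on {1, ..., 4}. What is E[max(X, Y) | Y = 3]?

P(Y = 3) = 1/4.
Summing max(X,Y)·P(x,y) over outcomes with Y = 3 gives 3/4.
E[max(X, Y) | Y = 3] = (3/4) / (1/4) = 3.

3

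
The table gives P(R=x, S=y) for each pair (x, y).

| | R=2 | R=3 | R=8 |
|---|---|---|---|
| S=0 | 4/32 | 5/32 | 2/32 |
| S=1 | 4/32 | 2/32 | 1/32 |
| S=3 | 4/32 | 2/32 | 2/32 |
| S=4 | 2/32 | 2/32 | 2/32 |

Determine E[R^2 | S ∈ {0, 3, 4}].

P(S ∈ {0, 3, 4}) = 25/32.
Summing R^2·P(R=x,S=y) over the conditioning event gives 505/32.
E[R^2 | S ∈ {0, 3, 4}] = (505/32) / (25/32) = 101/5.

101/5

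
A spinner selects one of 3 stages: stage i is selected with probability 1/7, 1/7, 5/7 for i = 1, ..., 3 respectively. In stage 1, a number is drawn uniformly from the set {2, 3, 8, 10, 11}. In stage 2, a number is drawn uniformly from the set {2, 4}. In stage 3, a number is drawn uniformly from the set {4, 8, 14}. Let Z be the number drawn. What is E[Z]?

E[Z | stage 1] = (2+3+8+10+11)/5 = 34/5.
E[Z | stage 2] = (2+4)/2 = 3.
E[Z | stage 3] = (4+8+14)/3 = 26/3.
E[Z] = (1/7)·(34/5) + (1/7)·(3) + (5/7)·(26/3) = 797/105.

797/105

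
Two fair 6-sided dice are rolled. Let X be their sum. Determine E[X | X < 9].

76/13

P(X < 9) = 13/18.
Σ over the event: 2·1/36 + 3·1/18 + 4·1/12 + 5·1/9 + 6·5/36 + 7·1/6 + 8·5/36 = 38/9.
E[X | X < 9] = (38/9) / (13/18) = 76/13.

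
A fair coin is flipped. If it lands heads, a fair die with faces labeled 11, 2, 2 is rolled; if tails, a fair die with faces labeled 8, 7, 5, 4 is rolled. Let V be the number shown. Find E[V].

E[V | heads] = (11+2+2)/3 = 5.
E[V | tails] = (8+7+5+4)/4 = 6.
E[V] = (1/2)·(5) + (1/2)·(6) = 11/2.

11/2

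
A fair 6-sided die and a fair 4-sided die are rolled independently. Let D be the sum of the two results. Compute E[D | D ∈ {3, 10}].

P(D ∈ {3, 10}) = 1/8.
Σ over the event: 3·1/12 + 10·1/24 = 2/3.
E[D | D ∈ {3, 10}] = (2/3) / (1/8) = 16/3.

16/3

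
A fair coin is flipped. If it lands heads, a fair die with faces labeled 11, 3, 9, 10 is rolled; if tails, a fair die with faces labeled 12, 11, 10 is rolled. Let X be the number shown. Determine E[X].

77/8

E[X | heads] = (11+3+9+10)/4 = 33/4.
E[X | tails] = (12+11+10)/3 = 11.
E[X] = (1/2)·(33/4) + (1/2)·(11) = 77/8.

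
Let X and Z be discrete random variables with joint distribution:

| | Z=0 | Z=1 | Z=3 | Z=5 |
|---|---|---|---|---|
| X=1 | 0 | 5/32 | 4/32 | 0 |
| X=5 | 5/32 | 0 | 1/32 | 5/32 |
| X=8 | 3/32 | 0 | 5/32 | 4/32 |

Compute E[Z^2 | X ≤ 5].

35/4

P(X ≤ 5) = 5/8.
Σ Z^2·P over the event = 1·(5/32) + 9·(4/32) + 0·(5/32) + 9·(1/32) + 25·(5/32) = 175/32.
E[Z^2 | X ≤ 5] = (175/32) / (5/8) = 35/4.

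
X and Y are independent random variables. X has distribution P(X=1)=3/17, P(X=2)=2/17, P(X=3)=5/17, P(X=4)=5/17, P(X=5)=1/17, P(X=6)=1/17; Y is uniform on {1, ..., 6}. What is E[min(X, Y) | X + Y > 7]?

P(X + Y > 7) = 6/17.
Summing min(X,Y)·P(x,y) over outcomes with X + Y > 7 gives 131/102.
E[min(X, Y) | X + Y > 7] = (131/102) / (6/17) = 131/36.

131/36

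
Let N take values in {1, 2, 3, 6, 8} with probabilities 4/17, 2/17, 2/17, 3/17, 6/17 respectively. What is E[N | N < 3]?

4/3

P(N < 3) = 6/17.
Σ over the event: 1·4/17 + 2·2/17 = 8/17.
E[N | N < 3] = (8/17) / (6/17) = 4/3.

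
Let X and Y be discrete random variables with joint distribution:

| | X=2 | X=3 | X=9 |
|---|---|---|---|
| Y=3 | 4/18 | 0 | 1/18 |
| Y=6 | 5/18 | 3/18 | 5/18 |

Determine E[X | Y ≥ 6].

P(Y ≥ 6) = 13/18.
Σ X·P over the event = 2·(5/18) + 3·(3/18) + 9·(5/18) = 32/9.
E[X | Y ≥ 6] = (32/9) / (13/18) = 64/13.

64/13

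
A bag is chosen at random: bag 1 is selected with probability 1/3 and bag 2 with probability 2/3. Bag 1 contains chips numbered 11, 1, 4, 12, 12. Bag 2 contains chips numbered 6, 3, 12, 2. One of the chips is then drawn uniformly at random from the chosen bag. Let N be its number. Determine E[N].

13/2

E[N | bag 1] = (11+1+4+12+12)/5 = 8.
E[N | bag 2] = (6+3+12+2)/4 = 23/4.
E[N] = (1/3)·(8) + (2/3)·(23/4) = 13/2.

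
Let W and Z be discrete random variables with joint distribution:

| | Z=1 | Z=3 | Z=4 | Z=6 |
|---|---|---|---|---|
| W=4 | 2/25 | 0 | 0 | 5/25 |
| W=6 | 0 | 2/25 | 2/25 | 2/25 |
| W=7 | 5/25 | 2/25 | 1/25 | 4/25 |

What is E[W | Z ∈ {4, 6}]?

79/14

P(Z ∈ {4, 6}) = 14/25.
Σ W·P over the event = 4·(5/25) + 6·(2/25) + 6·(2/25) + 7·(1/25) + 7·(4/25) = 79/25.
E[W | Z ∈ {4, 6}] = (79/25) / (14/25) = 79/14.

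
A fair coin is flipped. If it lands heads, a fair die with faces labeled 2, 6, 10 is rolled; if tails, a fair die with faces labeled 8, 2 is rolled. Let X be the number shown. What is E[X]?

E[X | heads] = (2+6+10)/3 = 6.
E[X | tails] = (8+2)/2 = 5.
By the law of total expectation,
E[X] = (1/2)·(6) + (1/2)·(5) = 11/2.

11/2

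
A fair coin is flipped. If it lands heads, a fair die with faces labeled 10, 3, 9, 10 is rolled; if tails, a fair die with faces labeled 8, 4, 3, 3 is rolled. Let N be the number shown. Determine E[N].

25/4

E[N | heads] = (10+3+9+10)/4 = 8.
E[N | tails] = (8+4+3+3)/4 = 9/2.
E[N] = (1/2)·(8) + (1/2)·(9/2) = 25/4.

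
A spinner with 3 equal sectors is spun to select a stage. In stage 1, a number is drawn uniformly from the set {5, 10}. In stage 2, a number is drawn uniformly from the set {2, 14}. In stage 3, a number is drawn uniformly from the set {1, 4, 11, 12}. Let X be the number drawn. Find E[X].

E[X | stage 1] = (5+10)/2 = 15/2.
E[X | stage 2] = (2+14)/2 = 8.
E[X | stage 3] = (1+4+11+12)/4 = 7.
E[X] = (1/3)·(15/2) + (1/3)·(8) + (1/3)·(7) = 15/2.

15/2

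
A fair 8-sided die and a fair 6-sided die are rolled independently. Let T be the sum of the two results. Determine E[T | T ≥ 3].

382/47

P(T ≥ 3) = 47/48.
E[T | T ≥ 3] = (191/24) / (47/48) = 382/47.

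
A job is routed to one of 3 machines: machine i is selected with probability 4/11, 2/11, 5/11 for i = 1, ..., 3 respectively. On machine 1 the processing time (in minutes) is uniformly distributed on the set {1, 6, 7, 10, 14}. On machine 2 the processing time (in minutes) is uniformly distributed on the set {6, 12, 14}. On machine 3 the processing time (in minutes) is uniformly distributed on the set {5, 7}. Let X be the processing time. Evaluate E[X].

E[X | machine 1] = (1+6+7+10+14)/5 = 38/5.
E[X | machine 2] = (6+12+14)/3 = 32/3.
E[X | machine 3] = (5+7)/2 = 6.
By the law of total expectation,
E[X] = (4/11)·(38/5) + (2/11)·(32/3) + (5/11)·(6) = 1226/165.

1226/165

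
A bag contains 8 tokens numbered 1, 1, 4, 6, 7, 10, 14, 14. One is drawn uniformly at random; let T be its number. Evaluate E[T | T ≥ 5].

P(T ≥ 5) = 5/8.
Σ over the event: 6·1/8 + 7·1/8 + 10·1/8 + 14·1/4 = 51/8.
E[T | T ≥ 5] = (51/8) / (5/8) = 51/5.

51/5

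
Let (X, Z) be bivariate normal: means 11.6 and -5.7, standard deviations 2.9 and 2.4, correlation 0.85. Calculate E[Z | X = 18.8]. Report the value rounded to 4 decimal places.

-0.6352

E[Z | X=x] = μ_Z + ρ(σ_Z/σ_X)(x − μ_X) for jointly normal variables.
E[Z | X=18.8] = -5.7 + (0.85)·(2.4/2.9)·(18.8 − (11.6)) = -5.7 + (0.70345)·(7.2) = -0.6352.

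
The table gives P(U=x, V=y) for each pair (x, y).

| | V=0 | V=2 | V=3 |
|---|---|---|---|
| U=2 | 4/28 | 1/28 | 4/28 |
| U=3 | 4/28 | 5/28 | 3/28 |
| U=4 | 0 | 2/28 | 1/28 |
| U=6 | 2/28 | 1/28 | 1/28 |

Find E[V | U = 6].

5/4

P(U = 6) = 1/7.
Σ V·P over the event = 0·(2/28) + 2·(1/28) + 3·(1/28) = 5/28.
E[V | U = 6] = (5/28) / (1/7) = 5/4.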